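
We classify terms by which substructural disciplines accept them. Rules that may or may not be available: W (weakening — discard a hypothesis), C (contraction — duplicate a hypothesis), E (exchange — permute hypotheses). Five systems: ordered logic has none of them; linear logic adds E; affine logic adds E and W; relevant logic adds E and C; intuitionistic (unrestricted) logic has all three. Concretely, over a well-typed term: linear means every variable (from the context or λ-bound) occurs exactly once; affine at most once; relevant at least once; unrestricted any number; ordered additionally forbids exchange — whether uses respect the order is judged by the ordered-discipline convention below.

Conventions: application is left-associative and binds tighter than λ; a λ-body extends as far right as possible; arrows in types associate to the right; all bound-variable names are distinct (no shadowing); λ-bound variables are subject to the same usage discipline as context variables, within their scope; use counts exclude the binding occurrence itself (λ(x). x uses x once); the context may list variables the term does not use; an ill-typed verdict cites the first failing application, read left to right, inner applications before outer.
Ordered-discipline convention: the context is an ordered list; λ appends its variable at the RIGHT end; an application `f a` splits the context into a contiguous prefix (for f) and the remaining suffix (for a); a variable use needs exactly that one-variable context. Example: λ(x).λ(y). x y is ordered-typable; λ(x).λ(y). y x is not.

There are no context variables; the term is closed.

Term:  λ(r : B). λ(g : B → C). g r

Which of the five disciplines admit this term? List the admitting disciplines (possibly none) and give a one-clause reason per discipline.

admitting disciplines: linear, affine, relevant, unrestricted
counts: r (λ-bound) ×1; g (λ-bound) ×1
uses in reading order: g, r
typing: well-typed at B → (B → C) → C
ordered: ✗ — use order g, r needs exchange
linear: ✓ — each of r, g used exactly once
affine: ✓ — none of r, g used more than once
relevant: ✓ — none of r, g goes unused
unrestricted: ✓ — typability at B → (B → C) → C is all that's needed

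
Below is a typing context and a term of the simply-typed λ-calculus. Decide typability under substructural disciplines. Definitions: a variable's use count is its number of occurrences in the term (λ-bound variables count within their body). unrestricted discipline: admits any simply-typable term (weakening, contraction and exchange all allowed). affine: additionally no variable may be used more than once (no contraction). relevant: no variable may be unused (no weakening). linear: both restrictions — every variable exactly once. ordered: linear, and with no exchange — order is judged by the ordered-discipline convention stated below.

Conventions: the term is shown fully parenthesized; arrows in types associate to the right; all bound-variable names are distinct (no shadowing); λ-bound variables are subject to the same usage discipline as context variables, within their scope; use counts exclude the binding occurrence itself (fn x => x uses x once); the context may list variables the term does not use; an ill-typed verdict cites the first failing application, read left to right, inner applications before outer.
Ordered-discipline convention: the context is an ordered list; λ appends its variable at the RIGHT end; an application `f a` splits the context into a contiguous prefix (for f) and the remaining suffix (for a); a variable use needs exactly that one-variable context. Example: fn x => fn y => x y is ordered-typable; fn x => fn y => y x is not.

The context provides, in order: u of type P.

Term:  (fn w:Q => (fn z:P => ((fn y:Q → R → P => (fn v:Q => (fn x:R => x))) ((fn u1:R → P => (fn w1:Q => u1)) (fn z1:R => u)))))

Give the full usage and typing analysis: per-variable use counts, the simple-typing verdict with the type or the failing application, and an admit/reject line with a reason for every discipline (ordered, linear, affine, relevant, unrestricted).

use counts: u: 1; w (bound): 0; z (bound): 0; y (bound): 0; v (bound): 0; x (bound): 1; u1 (bound): 1; w1 (bound): 0; z1 (bound): 0
uses in reading order: x, u1, u
typing: ✓ — Q → P → Q → R → R
ordered: ✗, w, z, y, v, w1, z1 never used (weakening)
linear: ✗, w, z, y, v, w1, z1 never used (weakening)
affine: ✓, no duplicate uses among u, w, z, y, v, x, u1, w1, z1
relevant: ✗, w, z, y, v, w1, z1 never used (weakening)
unrestricted: ✓, typability at Q → P → Q → R → R is all that's needed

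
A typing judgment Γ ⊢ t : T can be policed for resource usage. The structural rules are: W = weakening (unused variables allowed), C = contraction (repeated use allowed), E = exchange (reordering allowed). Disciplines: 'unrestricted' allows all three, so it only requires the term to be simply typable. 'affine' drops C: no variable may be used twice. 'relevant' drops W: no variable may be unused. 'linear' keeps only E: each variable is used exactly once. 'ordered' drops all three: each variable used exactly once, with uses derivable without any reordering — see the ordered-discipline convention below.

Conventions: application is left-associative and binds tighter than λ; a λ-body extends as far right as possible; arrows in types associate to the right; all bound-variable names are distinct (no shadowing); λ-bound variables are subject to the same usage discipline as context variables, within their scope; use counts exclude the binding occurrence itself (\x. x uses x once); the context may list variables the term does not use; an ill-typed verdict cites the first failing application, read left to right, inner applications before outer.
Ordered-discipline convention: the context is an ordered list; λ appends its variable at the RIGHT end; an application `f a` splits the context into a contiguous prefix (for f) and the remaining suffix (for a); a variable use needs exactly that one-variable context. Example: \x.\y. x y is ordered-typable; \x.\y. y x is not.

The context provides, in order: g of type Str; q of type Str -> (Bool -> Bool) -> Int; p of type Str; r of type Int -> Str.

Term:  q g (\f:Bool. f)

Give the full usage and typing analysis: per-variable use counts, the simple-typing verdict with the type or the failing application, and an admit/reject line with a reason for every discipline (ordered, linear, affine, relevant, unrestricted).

counts: g ×1, q ×1, p ×0, r ×0, f [bound] ×1
left-to-right use order: q, g, f
typing: well-typed at Int
ordered: ✗, p, r never used (weakening)
linear: ✗, p, r never used (weakening)
affine: ✓, at most one use each (g, q, p, r, f)
relevant: ✗, p, r never used (weakening)
unrestricted: ✓, typability at Int is all that's needed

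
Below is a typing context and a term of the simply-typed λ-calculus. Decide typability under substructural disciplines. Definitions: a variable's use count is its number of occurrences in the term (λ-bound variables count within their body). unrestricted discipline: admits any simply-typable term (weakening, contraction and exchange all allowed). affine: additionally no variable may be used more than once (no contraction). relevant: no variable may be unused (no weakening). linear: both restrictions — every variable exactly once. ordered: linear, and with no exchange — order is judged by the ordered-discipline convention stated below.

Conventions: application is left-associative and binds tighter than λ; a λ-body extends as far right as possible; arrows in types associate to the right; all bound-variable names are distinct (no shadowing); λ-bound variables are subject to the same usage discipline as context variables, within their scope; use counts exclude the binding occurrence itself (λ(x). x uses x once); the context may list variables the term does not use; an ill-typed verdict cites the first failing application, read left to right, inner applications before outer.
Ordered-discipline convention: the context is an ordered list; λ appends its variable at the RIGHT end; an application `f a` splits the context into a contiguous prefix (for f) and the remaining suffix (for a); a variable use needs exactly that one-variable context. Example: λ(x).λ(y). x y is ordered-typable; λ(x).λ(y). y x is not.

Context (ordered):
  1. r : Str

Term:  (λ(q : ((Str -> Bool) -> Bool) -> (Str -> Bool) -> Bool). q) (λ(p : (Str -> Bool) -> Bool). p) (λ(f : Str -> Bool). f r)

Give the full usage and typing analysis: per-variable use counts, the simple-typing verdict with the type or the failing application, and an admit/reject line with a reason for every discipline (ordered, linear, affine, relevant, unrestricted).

counts: r ×1; q (λ-bound) ×1; p (λ-bound) ×1; f (λ-bound) ×1
uses in reading order: q, p, f, r
typing: well-typed — term : (Str -> Bool) -> Bool
ordered ✗ (needs exchange: uses follow q, p, f, r)
linear ✓ (each of r, q, p, f used exactly once)
affine ✓ (none of r, q, p, f used more than once)
relevant ✓ (none of r, q, p, f goes unused)
unrestricted ✓ (simply typable at (Str -> Bool) -> Bool; W, C, E all held)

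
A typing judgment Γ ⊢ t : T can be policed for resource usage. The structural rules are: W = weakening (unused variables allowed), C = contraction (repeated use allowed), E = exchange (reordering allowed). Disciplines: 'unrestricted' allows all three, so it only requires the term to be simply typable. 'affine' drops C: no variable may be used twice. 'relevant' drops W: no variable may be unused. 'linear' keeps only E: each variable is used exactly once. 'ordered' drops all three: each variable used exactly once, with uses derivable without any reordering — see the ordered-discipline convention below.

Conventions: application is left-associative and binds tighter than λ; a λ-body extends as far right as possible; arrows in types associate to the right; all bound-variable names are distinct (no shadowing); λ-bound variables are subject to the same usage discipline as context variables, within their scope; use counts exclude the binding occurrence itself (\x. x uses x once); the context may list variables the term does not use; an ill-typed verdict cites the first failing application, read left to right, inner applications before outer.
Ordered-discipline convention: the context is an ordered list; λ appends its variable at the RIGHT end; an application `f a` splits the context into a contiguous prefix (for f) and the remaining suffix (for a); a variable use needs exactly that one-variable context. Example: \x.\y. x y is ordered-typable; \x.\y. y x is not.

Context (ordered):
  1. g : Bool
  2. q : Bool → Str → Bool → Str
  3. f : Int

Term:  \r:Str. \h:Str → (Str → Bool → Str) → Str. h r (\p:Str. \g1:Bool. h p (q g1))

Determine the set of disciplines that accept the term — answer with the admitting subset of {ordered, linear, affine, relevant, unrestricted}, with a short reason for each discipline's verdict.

admitted in: unrestricted
variable uses: g: 0×; q: 1×; f: 0×; r (bound): 1×; h (bound): 2×; p (bound): 1×; g1 (bound): 1×
use order (left to right): h, r, h, p, q, g1
typing: the term checks, with type Str → (Str → (Str → Bool → Str) → Str) → Str
ordered: ✗ — repeated use of h ×2; unused: g, f — weakening required
linear: ✗ — repeated use of h ×2; unused: g, f — weakening required
affine: ✗ — repeated use of h ×2
relevant: ✗ — unused: g, f — weakening required
unrestricted: ✓ — type-checks (Str → (Str → (Str → Bool → Str) → Str) → Str) and nothing is barred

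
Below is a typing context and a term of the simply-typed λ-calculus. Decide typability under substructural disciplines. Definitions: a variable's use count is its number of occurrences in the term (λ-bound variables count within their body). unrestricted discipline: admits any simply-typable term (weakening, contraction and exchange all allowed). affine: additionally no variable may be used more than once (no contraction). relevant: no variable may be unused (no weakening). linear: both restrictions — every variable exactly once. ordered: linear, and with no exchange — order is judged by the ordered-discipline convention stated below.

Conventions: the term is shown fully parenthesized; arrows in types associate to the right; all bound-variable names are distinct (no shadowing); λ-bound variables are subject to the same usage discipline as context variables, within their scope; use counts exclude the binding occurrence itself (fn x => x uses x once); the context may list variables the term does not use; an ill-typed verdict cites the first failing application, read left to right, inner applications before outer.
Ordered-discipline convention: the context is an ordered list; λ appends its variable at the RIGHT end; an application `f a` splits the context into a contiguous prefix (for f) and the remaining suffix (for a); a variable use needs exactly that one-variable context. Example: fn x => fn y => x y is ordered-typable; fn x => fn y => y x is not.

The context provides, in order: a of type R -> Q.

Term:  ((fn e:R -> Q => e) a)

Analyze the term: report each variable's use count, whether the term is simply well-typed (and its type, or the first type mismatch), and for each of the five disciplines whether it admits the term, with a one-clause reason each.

usage: a: 1; e (λ-bound): 1
left-to-right use order: e, a
typing: the term checks, with type R -> Q
ordered: ✓, one use each (a, e); ordered split holds
linear: ✓, single use per variable (a, e)
affine: ✓, no duplicate uses among a, e
relevant: ✓, none of a, e goes unused
unrestricted: ✓, well-typed at R -> Q; no restrictions here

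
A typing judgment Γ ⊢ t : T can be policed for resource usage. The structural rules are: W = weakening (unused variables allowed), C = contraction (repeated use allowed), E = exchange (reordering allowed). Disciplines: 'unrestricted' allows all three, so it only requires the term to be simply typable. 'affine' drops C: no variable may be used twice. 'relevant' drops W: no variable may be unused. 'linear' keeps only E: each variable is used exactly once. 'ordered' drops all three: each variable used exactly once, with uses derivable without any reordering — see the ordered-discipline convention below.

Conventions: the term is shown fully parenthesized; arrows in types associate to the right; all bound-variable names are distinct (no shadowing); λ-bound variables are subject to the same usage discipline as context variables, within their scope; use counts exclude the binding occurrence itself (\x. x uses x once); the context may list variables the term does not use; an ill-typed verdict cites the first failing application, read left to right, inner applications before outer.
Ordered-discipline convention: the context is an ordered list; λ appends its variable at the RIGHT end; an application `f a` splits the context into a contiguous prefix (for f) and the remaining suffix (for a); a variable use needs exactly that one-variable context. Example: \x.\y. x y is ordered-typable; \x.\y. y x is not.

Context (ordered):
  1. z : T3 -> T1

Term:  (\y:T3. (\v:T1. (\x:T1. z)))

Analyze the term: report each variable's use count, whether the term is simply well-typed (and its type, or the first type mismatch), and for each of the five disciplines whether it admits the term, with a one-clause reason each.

variable uses: z=1; y (λ-bound)=0; v (λ-bound)=0; x (λ-bound)=0
use order (left to right): z
typing: well-typed at T3 -> T1 -> T1 -> T3 -> T1
ordered: ✗ — needs weakening: y, v, x unused
linear: ✗ — needs weakening: y, v, x unused
affine: ✓ — at most one use each (z, y, v, x)
relevant: ✗ — needs weakening: y, v, x unused
unrestricted: ✓ — typability at T3 -> T1 -> T1 -> T3 -> T1 is all that's needed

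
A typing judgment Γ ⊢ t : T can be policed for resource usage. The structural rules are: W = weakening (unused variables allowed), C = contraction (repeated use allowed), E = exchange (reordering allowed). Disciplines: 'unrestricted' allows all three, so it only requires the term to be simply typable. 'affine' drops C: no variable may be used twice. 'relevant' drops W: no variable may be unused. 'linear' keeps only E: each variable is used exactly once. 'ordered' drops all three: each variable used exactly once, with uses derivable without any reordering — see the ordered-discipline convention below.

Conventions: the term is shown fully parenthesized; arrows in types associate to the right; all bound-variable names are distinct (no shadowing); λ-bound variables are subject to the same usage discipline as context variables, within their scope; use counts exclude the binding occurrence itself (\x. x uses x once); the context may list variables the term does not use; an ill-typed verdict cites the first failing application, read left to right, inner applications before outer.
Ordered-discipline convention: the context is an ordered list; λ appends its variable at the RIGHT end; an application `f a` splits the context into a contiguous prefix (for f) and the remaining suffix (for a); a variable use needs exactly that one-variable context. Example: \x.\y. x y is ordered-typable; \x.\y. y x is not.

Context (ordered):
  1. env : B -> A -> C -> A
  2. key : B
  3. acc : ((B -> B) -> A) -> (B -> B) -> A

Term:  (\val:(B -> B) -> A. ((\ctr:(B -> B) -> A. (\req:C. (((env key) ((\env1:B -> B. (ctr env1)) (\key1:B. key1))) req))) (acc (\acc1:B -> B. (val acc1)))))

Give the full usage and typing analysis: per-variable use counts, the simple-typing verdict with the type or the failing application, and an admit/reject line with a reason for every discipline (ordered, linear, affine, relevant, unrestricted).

counts: env ×1, key ×1, acc ×1, val [bound] ×1, ctr [bound] ×1, req [bound] ×1, env1 [bound] ×1, key1 [bound] ×1, acc1 [bound] ×1
left-to-right use order: env, key, ctr, env1, key1, req, acc, val, acc1
typing: the term checks, with type ((B -> B) -> A) -> C -> A
ordered ✓ (one use each (env, key, acc, val, ctr, req, env1, key1, acc1); ordered split holds)
linear ✓ (each of env, key, acc, val, ctr, req, env1, key1, acc1 used exactly once)
affine ✓ (at most one use each (env, key, acc, val, ctr, req, env1, key1, acc1))
relevant ✓ (none of env, key, acc, val, ctr, req, env1, key1, acc1 goes unused)
unrestricted ✓ (typability at ((B -> B) -> A) -> C -> A is all that's needed)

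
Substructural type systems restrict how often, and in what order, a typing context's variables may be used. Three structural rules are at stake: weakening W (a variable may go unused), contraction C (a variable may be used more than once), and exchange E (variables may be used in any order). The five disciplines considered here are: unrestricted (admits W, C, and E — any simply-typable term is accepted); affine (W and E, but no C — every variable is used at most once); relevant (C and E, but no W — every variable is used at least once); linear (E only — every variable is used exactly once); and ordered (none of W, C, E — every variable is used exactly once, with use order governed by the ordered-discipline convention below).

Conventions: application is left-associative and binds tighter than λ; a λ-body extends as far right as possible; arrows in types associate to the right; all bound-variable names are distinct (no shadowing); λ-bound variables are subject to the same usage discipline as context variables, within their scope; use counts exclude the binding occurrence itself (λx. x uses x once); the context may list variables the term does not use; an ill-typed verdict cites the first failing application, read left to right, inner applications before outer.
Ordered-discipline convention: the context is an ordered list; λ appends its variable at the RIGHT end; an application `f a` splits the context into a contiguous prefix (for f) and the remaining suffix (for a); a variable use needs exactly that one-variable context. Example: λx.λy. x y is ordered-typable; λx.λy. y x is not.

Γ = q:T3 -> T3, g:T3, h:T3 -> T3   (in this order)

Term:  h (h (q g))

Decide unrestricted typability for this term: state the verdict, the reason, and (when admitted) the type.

yes — type-checks (T3) and nothing is barred; term : T3
use counts: q ×1, g ×1, h ×2
uses in reading order: h, h, q, g
typing: well-typed — term : T3
across the five disciplines: ordered ✗, linear ✗, affine ✗, relevant ✓, unrestricted ✓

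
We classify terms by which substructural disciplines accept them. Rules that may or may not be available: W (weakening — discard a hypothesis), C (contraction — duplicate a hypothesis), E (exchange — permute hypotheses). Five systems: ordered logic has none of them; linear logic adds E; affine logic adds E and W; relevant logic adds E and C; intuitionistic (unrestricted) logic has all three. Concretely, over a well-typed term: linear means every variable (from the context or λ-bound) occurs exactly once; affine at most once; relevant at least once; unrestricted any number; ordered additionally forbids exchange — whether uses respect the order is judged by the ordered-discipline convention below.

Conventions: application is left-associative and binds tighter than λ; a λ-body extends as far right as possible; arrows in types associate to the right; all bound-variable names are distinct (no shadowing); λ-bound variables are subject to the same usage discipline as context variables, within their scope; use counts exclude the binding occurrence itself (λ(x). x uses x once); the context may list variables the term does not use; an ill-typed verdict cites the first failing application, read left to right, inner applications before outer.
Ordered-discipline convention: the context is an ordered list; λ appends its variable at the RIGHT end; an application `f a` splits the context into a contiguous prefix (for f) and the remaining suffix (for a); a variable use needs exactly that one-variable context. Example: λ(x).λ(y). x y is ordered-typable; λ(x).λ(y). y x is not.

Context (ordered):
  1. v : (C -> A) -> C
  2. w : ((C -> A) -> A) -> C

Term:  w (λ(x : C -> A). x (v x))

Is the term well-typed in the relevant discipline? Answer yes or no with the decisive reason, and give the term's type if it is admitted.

yes — none of v, w, x goes unused; term : C
use counts: v=1, w=1, x (λ-bound)=2
use order (left to right): w, x, v, x
typing: well-typed at C
per-discipline verdicts: ordered ✗, linear ✗, affine ✗, relevant ✓, unrestricted ✓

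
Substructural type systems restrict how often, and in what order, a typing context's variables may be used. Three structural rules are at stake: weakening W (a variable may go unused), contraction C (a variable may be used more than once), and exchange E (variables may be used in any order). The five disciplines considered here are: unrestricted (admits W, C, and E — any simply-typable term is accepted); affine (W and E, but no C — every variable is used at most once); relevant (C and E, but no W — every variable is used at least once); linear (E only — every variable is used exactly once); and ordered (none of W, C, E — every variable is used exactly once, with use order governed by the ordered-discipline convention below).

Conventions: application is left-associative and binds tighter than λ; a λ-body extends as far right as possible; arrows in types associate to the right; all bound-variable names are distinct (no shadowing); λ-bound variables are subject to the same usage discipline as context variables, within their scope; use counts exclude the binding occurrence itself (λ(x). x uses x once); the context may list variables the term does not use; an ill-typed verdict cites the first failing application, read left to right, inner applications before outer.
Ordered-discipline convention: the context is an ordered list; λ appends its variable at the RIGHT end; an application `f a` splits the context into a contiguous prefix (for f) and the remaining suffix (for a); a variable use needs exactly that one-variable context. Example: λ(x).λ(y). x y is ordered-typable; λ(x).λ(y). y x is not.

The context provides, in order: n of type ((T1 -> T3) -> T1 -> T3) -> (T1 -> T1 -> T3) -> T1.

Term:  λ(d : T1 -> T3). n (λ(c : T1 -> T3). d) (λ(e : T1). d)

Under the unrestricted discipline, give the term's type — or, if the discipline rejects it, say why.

term : (T1 -> T3) -> T1
usage: n ×1, d [bound] ×2, c [bound] ×0, e [bound] ×0
order of uses: n, d, d
typing: ✓ — (T1 -> T3) -> T1
summary: ordered ✗ · linear ✗ · affine ✗ · relevant ✗ · unrestricted ✓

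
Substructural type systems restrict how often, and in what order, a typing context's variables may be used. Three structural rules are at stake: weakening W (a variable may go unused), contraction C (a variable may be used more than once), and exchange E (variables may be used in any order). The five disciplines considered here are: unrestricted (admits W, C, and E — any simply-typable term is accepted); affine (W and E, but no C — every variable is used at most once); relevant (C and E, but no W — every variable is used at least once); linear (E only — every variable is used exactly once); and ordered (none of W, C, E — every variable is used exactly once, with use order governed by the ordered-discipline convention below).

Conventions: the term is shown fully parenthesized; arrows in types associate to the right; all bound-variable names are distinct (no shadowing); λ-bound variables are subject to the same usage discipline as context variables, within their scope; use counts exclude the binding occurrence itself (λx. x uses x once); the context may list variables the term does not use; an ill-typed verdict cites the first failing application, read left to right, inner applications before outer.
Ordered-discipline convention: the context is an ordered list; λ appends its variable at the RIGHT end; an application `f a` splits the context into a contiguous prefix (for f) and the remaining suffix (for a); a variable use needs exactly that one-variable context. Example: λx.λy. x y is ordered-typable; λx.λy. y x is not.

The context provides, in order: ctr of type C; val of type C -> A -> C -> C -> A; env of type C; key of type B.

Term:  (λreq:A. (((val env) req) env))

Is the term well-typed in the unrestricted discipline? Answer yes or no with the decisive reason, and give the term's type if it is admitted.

yes — typability at A -> C -> A is all that's needed; term : A -> C -> A
use counts: ctr ×0, val ×1, env ×2, key ×0, req (bound) ×1
left-to-right use order: val, env, req, env
typing: the term checks, with type A -> C -> A
summary: ordered ✗ · linear ✗ · affine ✗ · relevant ✗ · unrestricted ✓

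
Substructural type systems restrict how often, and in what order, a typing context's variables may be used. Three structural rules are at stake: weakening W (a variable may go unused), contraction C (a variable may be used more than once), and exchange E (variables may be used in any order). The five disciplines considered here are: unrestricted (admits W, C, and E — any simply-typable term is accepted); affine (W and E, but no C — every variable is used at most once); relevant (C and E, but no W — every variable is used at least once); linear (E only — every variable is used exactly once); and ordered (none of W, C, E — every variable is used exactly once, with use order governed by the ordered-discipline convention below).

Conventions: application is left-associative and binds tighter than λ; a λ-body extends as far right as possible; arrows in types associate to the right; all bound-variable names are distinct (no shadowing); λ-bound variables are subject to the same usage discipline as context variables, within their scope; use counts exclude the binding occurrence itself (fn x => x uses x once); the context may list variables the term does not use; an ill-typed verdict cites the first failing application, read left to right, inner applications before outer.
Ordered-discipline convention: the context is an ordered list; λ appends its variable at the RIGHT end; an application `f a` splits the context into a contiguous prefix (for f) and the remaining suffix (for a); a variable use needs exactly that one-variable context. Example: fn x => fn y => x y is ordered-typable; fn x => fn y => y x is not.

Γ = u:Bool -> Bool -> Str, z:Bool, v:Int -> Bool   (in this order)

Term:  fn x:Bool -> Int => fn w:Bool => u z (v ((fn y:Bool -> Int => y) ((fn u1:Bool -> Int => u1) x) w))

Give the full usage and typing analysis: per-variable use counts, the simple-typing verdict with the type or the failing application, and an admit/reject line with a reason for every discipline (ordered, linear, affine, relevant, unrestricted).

counts: u ×1; z ×1; v ×1; x (bound) ×1; w (bound) ×1; y (bound) ×1; u1 (bound) ×1
use order (left to right): u, z, v, y, u1, x, w
typing: well-typed — term : (Bool -> Int) -> Bool -> Str
ordered: ✓ — u, z, v, x, w, y, u1 once each; derivable with no W/C/E
linear: ✓ — each of u, z, v, x, w, y, u1 used exactly once
affine: ✓ — none of u, z, v, x, w, y, u1 used more than once
relevant: ✓ — every one of u, z, v, x, w, y, u1 appears
unrestricted: ✓ — typability at (Bool -> Int) -> Bool -> Str is all that's needed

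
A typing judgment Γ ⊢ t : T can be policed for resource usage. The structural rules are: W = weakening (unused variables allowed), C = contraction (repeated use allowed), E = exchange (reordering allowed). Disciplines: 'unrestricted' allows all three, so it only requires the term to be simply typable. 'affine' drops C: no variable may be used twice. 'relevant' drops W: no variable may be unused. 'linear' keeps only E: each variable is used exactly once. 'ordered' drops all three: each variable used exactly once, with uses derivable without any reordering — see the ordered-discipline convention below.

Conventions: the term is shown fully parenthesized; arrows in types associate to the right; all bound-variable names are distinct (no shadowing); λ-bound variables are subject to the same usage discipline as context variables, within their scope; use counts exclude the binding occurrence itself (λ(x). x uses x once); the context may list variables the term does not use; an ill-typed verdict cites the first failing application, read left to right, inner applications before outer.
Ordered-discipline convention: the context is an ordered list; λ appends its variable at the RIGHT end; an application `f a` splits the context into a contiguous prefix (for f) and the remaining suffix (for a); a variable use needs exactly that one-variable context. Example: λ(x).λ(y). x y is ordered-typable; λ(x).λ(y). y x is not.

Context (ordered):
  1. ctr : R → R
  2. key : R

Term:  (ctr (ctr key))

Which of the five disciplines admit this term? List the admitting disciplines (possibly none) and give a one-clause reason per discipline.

admitted in: relevant, unrestricted
use counts: ctr=2, key=1
uses in reading order: ctr, ctr, key
typing: well-typed at R
ordered: ✗ — repeated use of ctr ×2
linear: ✗ — repeated use of ctr ×2
affine: ✗ — repeated use of ctr ×2
relevant: ✓ — ctr, key: all used, weakening unneeded
unrestricted: ✓ — type-checks (R) and nothing is barred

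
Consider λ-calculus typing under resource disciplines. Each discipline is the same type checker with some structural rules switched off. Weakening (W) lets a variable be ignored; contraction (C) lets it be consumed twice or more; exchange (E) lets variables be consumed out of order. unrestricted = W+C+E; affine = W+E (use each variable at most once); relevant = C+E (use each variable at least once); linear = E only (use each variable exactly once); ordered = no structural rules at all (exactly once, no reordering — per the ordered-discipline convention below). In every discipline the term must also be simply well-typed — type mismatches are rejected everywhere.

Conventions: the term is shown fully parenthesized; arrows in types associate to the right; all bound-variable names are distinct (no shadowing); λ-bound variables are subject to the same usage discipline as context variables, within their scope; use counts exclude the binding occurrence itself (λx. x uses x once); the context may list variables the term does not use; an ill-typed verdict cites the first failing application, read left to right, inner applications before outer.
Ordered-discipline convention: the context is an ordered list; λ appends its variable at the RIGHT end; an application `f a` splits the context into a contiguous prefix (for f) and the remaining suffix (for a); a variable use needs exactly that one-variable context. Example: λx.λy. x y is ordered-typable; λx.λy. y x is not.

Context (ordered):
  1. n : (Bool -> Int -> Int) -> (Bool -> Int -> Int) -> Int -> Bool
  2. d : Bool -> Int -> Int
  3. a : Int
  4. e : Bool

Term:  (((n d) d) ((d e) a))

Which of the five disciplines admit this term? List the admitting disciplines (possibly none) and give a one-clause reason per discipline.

admitted in: relevant, unrestricted
counts: n: 1×, d: 3×, a: 1×, e: 1×
uses in reading order: n, d, d, d, e, a
typing: well-typed at Bool
ordered: ✗ — d ×3 used more than once (contraction)
linear: ✗ — d ×3 used more than once (contraction)
affine: ✗ — d ×3 used more than once (contraction)
relevant: ✓ — every one of n, d, a, e appears
unrestricted: ✓ — well-typed at Bool; no restrictions here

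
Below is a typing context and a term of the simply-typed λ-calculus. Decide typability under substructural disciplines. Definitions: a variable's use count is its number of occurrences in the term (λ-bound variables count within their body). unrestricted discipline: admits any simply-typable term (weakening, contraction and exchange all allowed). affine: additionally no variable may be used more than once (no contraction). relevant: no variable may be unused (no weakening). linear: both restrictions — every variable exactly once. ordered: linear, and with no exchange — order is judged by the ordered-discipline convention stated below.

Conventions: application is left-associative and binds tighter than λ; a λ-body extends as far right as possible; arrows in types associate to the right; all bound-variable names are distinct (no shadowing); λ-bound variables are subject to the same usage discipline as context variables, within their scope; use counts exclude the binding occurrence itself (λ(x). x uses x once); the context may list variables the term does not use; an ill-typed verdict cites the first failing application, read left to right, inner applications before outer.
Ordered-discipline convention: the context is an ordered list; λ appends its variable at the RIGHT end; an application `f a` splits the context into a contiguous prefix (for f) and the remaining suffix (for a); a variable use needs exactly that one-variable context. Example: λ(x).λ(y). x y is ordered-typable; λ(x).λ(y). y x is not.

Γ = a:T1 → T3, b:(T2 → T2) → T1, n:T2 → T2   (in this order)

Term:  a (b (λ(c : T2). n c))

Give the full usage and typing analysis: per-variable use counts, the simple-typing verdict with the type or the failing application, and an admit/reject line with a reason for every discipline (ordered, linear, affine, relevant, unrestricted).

use counts: a: 1×, b: 1×, n: 1×, c [bound]: 1×
use order (left to right): a, b, n, c
typing: well-typed — term : T3
ordered ✓ (one use each (a, b, n, c); ordered split holds)
linear ✓ (each of a, b, n, c used exactly once)
affine ✓ (none of a, b, n, c used more than once)
relevant ✓ (a, b, n, c: all used, weakening unneeded)
unrestricted ✓ (simply typable at T3; W, C, E all held)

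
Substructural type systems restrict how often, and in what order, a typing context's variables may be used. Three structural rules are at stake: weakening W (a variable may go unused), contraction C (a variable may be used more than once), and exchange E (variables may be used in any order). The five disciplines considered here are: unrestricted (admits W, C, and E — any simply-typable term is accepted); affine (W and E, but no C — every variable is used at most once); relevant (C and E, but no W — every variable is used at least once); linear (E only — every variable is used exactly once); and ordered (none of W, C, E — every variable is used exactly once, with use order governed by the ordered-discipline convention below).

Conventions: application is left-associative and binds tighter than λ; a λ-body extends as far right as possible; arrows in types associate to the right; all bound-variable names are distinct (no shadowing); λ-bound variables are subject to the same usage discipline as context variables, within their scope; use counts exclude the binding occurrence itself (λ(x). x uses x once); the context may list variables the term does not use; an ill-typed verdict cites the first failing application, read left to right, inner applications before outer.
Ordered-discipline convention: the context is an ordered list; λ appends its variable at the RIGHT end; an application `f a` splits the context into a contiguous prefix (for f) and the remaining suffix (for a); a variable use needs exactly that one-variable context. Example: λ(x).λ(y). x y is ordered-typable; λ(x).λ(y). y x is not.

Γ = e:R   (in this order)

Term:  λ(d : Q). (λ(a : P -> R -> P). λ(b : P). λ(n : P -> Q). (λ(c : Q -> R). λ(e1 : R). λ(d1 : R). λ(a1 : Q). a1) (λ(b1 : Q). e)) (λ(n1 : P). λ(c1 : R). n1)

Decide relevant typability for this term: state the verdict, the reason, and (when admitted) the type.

no — d, a, b, n, c, e1, d1, b1, c1 left unused
counts: e: 1×; d (λ-bound): 0×; a (λ-bound): 0×; b (λ-bound): 0×; n (λ-bound): 0×; c (λ-bound): 0×; e1 (λ-bound): 0×; d1 (λ-bound): 0×; a1 (λ-bound): 1×; b1 (λ-bound): 0×; n1 (λ-bound): 1×; c1 (λ-bound): 0×
left-to-right use order: a1, e, n1
typing: well-typed — term : Q -> P -> (P -> Q) -> R -> R -> Q -> Q
summary: ordered ✗, linear ✗, affine ✓, relevant ✗, unrestricted ✓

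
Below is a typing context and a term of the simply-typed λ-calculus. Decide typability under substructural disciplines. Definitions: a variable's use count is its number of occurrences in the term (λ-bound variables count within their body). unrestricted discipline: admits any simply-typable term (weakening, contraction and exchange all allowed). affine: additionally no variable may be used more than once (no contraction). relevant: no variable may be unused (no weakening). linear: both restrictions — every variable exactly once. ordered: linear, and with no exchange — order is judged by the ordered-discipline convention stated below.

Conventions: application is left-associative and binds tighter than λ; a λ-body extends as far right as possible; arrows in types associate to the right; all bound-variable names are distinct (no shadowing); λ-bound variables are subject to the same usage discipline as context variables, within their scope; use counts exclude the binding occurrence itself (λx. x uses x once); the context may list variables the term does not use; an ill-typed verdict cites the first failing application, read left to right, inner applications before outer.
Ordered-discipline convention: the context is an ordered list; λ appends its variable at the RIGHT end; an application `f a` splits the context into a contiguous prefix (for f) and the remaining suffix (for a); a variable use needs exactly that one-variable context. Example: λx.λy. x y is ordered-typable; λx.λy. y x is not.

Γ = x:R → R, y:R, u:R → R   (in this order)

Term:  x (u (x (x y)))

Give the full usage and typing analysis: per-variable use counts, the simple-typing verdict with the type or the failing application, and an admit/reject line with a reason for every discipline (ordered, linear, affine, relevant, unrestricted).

use counts: x: 3×, y: 1×, u: 1×
uses in reading order: x, u, x, x, y
typing: ✓ — R
ordered: ✗, repeated use of x ×3
linear: ✗, repeated use of x ×3
affine: ✗, repeated use of x ×3
relevant: ✓, every one of x, y, u appears
unrestricted: ✓, simply typable at R; W, C, E all held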